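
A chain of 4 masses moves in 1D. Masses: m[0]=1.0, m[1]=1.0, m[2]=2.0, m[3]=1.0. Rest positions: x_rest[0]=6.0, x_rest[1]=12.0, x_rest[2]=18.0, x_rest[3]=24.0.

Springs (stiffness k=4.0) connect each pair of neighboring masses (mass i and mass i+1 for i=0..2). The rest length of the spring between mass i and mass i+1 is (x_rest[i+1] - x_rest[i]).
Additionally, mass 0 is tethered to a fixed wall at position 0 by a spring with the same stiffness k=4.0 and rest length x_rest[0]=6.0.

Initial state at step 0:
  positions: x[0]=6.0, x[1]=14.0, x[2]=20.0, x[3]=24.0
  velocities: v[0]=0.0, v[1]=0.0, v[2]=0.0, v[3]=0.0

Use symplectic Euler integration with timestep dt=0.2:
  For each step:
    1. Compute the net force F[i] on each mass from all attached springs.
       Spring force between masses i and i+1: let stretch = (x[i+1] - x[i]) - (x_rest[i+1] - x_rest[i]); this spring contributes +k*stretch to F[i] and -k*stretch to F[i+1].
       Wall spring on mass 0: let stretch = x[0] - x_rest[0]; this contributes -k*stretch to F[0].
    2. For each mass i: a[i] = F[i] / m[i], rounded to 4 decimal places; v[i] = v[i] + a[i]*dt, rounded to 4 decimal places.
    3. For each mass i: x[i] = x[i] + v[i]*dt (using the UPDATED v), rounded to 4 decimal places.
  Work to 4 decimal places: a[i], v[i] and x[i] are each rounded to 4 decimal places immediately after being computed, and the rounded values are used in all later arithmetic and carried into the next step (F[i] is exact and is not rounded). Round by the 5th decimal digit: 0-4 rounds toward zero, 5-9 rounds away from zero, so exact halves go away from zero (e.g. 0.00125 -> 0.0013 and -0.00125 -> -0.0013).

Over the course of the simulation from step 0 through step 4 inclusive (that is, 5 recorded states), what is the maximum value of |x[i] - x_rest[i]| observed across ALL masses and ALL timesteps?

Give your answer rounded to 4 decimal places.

Step 0: x=[6.0000 14.0000 20.0000 24.0000] v=[0.0000 0.0000 0.0000 0.0000]
Step 1: x=[6.3200 13.6800 19.8400 24.3200] v=[1.6000 -1.6000 -0.8000 1.6000]
Step 2: x=[6.8064 13.1680 19.5456 24.8832] v=[2.4320 -2.5600 -1.4720 2.8160]
Step 3: x=[7.2216 12.6586 19.1680 25.5524] v=[2.0762 -2.5472 -1.8880 3.3459]
Step 4: x=[7.3513 12.3207 18.7804 26.1601] v=[0.6485 -1.6893 -1.9380 3.0384]
Max displacement = 2.1601

Answer: 2.1601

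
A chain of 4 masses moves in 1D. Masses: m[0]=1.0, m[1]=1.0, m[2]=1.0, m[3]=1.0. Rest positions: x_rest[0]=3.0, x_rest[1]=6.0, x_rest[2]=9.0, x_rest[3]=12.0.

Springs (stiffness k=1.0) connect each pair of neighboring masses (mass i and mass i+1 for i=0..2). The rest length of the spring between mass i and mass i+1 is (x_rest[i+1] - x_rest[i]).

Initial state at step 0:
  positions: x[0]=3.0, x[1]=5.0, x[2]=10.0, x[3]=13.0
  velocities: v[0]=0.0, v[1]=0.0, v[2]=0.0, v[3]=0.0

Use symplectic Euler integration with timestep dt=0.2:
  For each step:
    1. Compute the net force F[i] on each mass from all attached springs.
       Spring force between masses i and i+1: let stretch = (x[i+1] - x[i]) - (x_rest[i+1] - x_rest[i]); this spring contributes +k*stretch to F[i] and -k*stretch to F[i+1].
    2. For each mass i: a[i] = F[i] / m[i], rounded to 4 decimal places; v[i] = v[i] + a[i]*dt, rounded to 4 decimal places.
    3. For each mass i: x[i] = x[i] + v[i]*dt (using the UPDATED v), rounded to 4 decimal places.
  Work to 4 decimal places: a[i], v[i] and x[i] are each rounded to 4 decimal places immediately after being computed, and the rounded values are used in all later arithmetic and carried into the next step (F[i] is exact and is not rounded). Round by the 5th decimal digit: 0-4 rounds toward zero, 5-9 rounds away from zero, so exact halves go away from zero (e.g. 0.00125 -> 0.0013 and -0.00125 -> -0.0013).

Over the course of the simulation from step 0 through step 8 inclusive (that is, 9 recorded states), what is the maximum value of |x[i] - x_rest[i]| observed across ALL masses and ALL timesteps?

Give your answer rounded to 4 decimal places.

Step 0: x=[3.0000 5.0000 10.0000 13.0000] v=[0.0000 0.0000 0.0000 0.0000]
Step 1: x=[2.9600 5.1200 9.9200 13.0000] v=[-0.2000 0.6000 -0.4000 0.0000]
Step 2: x=[2.8864 5.3456 9.7712 12.9968] v=[-0.3680 1.1280 -0.7440 -0.0160]
Step 3: x=[2.7912 5.6499 9.5744 12.9846] v=[-0.4762 1.5213 -0.9840 -0.0611]
Step 4: x=[2.6903 5.9968 9.3570 12.9560] v=[-0.5045 1.7345 -1.0869 -0.1431]
Step 5: x=[2.6017 6.3458 9.1492 12.9034] v=[-0.4432 1.7452 -1.0391 -0.2629]
Step 6: x=[2.5428 6.6572 8.9794 12.8207] v=[-0.2944 1.5571 -0.8489 -0.4137]
Step 7: x=[2.5285 6.8969 8.8704 12.7043] v=[-0.0715 1.1987 -0.5451 -0.5820]
Step 8: x=[2.5689 7.0408 8.8358 12.5545] v=[0.2022 0.7197 -0.1730 -0.7488]
Max displacement = 1.0408

Answer: 1.0408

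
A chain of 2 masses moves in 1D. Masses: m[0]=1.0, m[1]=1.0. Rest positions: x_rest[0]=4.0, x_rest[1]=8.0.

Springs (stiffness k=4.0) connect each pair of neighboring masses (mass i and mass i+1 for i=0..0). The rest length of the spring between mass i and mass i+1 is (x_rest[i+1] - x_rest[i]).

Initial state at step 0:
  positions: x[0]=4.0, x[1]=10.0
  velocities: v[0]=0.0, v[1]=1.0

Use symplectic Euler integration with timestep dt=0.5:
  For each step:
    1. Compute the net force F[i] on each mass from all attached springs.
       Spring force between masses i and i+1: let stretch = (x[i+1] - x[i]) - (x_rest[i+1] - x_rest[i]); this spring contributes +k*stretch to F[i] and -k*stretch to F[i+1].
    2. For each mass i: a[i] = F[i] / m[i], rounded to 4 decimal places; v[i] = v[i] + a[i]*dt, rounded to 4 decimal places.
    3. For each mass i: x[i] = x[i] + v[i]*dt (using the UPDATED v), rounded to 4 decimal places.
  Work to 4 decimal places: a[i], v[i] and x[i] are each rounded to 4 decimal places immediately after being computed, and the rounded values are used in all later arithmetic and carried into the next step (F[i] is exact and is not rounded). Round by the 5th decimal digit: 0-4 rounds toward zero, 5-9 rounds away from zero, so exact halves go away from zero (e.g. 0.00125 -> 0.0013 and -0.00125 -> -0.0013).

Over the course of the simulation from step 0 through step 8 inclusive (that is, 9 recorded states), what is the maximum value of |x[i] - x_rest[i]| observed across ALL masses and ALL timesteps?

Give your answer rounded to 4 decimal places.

Step 0: x=[4.0000 10.0000] v=[0.0000 1.0000]
Step 1: x=[6.0000 8.5000] v=[4.0000 -3.0000]
Step 2: x=[6.5000 8.5000] v=[1.0000 0.0000]
Step 3: x=[5.0000 10.5000] v=[-3.0000 4.0000]
Step 4: x=[5.0000 11.0000] v=[0.0000 1.0000]
Step 5: x=[7.0000 9.5000] v=[4.0000 -3.0000]
Step 6: x=[7.5000 9.5000] v=[1.0000 0.0000]
Step 7: x=[6.0000 11.5000] v=[-3.0000 4.0000]
Step 8: x=[6.0000 12.0000] v=[0.0000 1.0000]
Max displacement = 4.0000

Answer: 4.0000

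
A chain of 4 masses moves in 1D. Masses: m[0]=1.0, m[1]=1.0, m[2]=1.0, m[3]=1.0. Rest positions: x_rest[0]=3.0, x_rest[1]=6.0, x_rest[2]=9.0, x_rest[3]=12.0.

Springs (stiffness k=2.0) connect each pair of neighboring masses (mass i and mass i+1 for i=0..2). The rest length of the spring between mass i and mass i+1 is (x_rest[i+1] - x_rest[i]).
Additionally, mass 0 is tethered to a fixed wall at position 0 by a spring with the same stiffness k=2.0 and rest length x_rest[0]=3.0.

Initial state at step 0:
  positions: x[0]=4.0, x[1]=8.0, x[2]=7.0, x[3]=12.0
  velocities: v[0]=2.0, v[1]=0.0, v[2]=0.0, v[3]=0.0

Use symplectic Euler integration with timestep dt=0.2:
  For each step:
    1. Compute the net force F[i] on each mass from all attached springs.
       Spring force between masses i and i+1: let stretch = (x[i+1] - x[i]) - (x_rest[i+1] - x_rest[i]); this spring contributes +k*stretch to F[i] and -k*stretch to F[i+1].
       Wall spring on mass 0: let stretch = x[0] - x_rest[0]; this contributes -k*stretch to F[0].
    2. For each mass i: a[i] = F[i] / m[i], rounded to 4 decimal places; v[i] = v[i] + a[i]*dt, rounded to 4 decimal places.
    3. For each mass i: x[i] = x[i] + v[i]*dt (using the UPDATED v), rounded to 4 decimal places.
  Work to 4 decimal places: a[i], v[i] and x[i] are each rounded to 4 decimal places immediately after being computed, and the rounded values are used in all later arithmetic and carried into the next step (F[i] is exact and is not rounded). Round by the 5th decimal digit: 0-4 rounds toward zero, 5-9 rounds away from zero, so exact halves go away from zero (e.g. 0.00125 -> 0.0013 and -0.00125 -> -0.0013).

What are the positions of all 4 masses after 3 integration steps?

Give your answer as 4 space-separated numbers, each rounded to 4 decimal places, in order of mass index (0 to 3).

Step 0: x=[4.0000 8.0000 7.0000 12.0000] v=[2.0000 0.0000 0.0000 0.0000]
Step 1: x=[4.4000 7.6000 7.4800 11.8400] v=[2.0000 -2.0000 2.4000 -0.8000]
Step 2: x=[4.7040 6.9344 8.3184 11.5712] v=[1.5200 -3.3280 4.1920 -1.3440]
Step 3: x=[4.8101 6.2011 9.3063 11.2822] v=[0.5306 -3.6666 4.9395 -1.4451]

Answer: 4.8101 6.2011 9.3063 11.2822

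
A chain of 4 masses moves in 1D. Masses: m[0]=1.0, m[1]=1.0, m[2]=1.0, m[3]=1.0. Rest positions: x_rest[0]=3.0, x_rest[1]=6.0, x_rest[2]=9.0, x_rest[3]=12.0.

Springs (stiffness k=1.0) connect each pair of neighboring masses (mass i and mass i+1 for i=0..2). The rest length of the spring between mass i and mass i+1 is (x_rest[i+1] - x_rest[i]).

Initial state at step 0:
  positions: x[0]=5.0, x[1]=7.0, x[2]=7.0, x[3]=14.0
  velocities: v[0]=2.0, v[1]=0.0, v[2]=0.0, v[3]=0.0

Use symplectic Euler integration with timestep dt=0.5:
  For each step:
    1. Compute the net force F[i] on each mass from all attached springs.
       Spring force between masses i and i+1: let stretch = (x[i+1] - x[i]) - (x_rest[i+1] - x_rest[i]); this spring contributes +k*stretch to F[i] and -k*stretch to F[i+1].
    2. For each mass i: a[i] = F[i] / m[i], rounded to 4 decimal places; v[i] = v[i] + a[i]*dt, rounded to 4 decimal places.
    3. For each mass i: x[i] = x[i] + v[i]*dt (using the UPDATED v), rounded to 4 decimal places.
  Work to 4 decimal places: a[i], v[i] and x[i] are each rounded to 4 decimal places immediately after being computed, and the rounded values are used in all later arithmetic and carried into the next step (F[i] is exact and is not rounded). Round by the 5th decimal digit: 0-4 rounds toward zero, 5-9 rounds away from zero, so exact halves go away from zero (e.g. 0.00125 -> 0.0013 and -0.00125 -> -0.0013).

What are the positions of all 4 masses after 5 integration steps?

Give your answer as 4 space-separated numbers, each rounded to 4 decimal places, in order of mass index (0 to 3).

Answer: 4.3027 10.3888 10.7520 12.5567

Derivation:
Step 0: x=[5.0000 7.0000 7.0000 14.0000] v=[2.0000 0.0000 0.0000 0.0000]
Step 1: x=[5.7500 6.5000 8.7500 13.0000] v=[1.5000 -1.0000 3.5000 -2.0000]
Step 2: x=[5.9375 6.3750 11.0000 11.6875] v=[0.3750 -0.2500 4.5000 -2.6250]
Step 3: x=[5.4844 7.2969 12.2657 10.9531] v=[-0.9063 1.8438 2.5313 -1.4688]
Step 4: x=[4.7344 9.0079 11.9610 11.2969] v=[-1.5001 3.4220 -0.6094 0.6875]
Step 5: x=[4.3027 10.3888 10.7520 12.5567] v=[-0.8634 2.7618 -2.4180 2.5196]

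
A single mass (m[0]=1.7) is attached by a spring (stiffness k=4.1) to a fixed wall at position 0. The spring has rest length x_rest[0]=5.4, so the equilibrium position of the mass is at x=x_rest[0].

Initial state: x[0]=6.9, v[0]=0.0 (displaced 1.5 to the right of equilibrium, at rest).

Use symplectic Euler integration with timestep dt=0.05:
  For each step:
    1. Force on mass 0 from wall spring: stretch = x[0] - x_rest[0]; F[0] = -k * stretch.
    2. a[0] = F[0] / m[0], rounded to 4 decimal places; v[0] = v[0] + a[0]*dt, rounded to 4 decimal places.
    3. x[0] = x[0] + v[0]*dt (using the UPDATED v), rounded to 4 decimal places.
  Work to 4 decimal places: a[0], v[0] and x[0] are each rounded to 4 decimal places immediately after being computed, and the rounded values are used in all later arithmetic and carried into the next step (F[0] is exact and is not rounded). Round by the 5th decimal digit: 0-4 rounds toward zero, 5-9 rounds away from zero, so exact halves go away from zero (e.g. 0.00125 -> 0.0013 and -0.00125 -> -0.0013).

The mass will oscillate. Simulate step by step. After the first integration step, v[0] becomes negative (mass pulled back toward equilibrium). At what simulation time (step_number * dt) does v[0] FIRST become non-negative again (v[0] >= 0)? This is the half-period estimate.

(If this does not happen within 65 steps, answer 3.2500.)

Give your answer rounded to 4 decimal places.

Answer: 2.0500

Derivation:
Step 0: x=[6.9000] v=[0.0000]
Step 1: x=[6.8910] v=[-0.1809]
Step 2: x=[6.8730] v=[-0.3607]
Step 3: x=[6.8461] v=[-0.5383]
Step 4: x=[6.8105] v=[-0.7127]
Step 5: x=[6.7664] v=[-0.8828]
Step 6: x=[6.7140] v=[-1.0476]
Step 7: x=[6.6537] v=[-1.2061]
Step 8: x=[6.5858] v=[-1.3573]
Step 9: x=[6.5108] v=[-1.5003]
Step 10: x=[6.4291] v=[-1.6343]
Step 11: x=[6.3412] v=[-1.7584]
Step 12: x=[6.2476] v=[-1.8719]
Step 13: x=[6.1489] v=[-1.9741]
Step 14: x=[6.0457] v=[-2.0644]
Step 15: x=[5.9386] v=[-2.1423]
Step 16: x=[5.8282] v=[-2.2073]
Step 17: x=[5.7153] v=[-2.2589]
Step 18: x=[5.6005] v=[-2.2969]
Step 19: x=[5.4844] v=[-2.3211]
Step 20: x=[5.3678] v=[-2.3313]
Step 21: x=[5.2514] v=[-2.3274]
Step 22: x=[5.1359] v=[-2.3095]
Step 23: x=[5.0220] v=[-2.2777]
Step 24: x=[4.9104] v=[-2.2321]
Step 25: x=[4.8017] v=[-2.1731]
Step 26: x=[4.6967] v=[-2.1010]
Step 27: x=[4.5959] v=[-2.0162]
Step 28: x=[4.4999] v=[-1.9192]
Step 29: x=[4.4094] v=[-1.8107]
Step 30: x=[4.3248] v=[-1.6912]
Step 31: x=[4.2467] v=[-1.5615]
Step 32: x=[4.1756] v=[-1.4224]
Step 33: x=[4.1119] v=[-1.2748]
Step 34: x=[4.0559] v=[-1.1195]
Step 35: x=[4.0080] v=[-0.9574]
Step 36: x=[3.9685] v=[-0.7895]
Step 37: x=[3.9377] v=[-0.6169]
Step 38: x=[3.9157] v=[-0.4406]
Step 39: x=[3.9026] v=[-0.2616]
Step 40: x=[3.8986] v=[-0.0810]
Step 41: x=[3.9036] v=[0.1001]
First v>=0 after going negative at step 41, time=2.0500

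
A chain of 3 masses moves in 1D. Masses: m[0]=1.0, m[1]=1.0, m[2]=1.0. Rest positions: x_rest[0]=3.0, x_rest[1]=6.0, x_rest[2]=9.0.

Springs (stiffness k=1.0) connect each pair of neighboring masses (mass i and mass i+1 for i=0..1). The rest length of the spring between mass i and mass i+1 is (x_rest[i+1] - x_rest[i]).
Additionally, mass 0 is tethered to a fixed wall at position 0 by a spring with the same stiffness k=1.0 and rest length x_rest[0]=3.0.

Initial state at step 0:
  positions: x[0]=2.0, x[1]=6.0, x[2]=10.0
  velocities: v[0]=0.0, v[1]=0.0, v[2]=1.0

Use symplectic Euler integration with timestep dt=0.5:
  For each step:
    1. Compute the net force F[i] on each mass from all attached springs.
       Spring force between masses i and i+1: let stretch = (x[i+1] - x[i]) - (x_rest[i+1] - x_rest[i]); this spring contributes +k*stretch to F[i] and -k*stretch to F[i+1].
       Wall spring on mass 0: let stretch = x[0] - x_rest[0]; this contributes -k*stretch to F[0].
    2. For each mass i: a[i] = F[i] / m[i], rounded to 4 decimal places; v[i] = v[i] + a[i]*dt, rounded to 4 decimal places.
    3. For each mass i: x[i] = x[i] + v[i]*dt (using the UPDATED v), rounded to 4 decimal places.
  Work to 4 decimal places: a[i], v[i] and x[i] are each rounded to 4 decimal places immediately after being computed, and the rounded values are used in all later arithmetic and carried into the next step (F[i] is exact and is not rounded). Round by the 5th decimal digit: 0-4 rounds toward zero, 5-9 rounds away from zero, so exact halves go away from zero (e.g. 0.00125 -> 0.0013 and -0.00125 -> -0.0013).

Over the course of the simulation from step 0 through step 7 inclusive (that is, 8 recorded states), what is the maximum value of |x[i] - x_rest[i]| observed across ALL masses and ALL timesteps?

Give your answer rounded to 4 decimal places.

Answer: 1.6503

Derivation:
Step 0: x=[2.0000 6.0000 10.0000] v=[0.0000 0.0000 1.0000]
Step 1: x=[2.5000 6.0000 10.2500] v=[1.0000 0.0000 0.5000]
Step 2: x=[3.2500 6.1875 10.1875] v=[1.5000 0.3750 -0.1250]
Step 3: x=[3.9219 6.6407 9.8750] v=[1.3438 0.9063 -0.6250]
Step 4: x=[4.2931 7.2228 9.5039] v=[0.7423 1.1641 -0.7422]
Step 5: x=[4.3234 7.6427 9.3125] v=[0.0606 0.8398 -0.3828]
Step 6: x=[4.1027 7.6503 9.4537] v=[-0.4415 0.0151 0.2823]
Step 7: x=[3.7432 7.2218 9.8940] v=[-0.7191 -0.8570 0.8806]
Max displacement = 1.6503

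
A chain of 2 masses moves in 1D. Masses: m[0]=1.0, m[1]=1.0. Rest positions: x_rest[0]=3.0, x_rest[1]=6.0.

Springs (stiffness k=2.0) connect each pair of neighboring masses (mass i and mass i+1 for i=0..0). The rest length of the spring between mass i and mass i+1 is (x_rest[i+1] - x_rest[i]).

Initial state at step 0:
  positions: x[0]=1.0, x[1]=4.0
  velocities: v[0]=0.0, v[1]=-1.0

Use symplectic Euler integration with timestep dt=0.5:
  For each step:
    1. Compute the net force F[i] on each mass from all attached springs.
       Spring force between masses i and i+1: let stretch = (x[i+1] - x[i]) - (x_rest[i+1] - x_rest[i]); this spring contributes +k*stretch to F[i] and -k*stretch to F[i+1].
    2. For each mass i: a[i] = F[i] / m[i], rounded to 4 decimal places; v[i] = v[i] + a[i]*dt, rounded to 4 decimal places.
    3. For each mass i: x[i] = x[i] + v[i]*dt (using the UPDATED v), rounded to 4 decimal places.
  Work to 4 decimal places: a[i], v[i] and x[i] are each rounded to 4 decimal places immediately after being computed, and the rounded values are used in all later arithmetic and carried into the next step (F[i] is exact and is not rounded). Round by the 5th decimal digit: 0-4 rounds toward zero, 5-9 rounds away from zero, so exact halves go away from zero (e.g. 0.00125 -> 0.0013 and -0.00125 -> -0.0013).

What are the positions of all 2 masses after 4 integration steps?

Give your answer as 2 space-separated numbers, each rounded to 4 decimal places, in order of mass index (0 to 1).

Answer: -0.2500 3.2500

Derivation:
Step 0: x=[1.0000 4.0000] v=[0.0000 -1.0000]
Step 1: x=[1.0000 3.5000] v=[0.0000 -1.0000]
Step 2: x=[0.7500 3.2500] v=[-0.5000 -0.5000]
Step 3: x=[0.2500 3.2500] v=[-1.0000 0.0000]
Step 4: x=[-0.2500 3.2500] v=[-1.0000 0.0000]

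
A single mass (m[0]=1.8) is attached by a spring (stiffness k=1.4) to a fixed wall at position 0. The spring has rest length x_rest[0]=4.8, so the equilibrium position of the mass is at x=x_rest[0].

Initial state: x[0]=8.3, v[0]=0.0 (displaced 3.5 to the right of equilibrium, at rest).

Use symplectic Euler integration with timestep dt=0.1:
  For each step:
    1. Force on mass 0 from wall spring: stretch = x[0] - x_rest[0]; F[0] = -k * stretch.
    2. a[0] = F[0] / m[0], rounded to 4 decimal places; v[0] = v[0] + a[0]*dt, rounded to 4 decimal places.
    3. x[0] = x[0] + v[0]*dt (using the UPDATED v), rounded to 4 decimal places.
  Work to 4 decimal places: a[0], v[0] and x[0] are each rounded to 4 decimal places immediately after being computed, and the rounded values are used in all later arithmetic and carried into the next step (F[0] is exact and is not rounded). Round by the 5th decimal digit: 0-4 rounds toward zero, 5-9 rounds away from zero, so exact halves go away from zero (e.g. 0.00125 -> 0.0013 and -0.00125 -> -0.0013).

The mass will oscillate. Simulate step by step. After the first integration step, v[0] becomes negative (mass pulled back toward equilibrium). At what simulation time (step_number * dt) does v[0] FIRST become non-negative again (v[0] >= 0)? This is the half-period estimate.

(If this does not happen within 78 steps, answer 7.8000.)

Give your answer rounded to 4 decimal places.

Answer: 3.6000

Derivation:
Step 0: x=[8.3000] v=[0.0000]
Step 1: x=[8.2728] v=[-0.2722]
Step 2: x=[8.2186] v=[-0.5423]
Step 3: x=[8.1378] v=[-0.8082]
Step 4: x=[8.0310] v=[-1.0678]
Step 5: x=[7.8991] v=[-1.3191]
Step 6: x=[7.7431] v=[-1.5601]
Step 7: x=[7.5642] v=[-1.7890]
Step 8: x=[7.3638] v=[-2.0040]
Step 9: x=[7.1435] v=[-2.2034]
Step 10: x=[6.9049] v=[-2.3857]
Step 11: x=[6.6500] v=[-2.5494]
Step 12: x=[6.3807] v=[-2.6933]
Step 13: x=[6.0991] v=[-2.8162]
Step 14: x=[5.8074] v=[-2.9172]
Step 15: x=[5.5078] v=[-2.9956]
Step 16: x=[5.2027] v=[-3.0507]
Step 17: x=[4.8945] v=[-3.0820]
Step 18: x=[4.5856] v=[-3.0894]
Step 19: x=[4.2783] v=[-3.0727]
Step 20: x=[3.9751] v=[-3.0321]
Step 21: x=[3.6783] v=[-2.9679]
Step 22: x=[3.3902] v=[-2.8807]
Step 23: x=[3.1131] v=[-2.7711]
Step 24: x=[2.8491] v=[-2.6399]
Step 25: x=[2.6003] v=[-2.4882]
Step 26: x=[2.3686] v=[-2.3171]
Step 27: x=[2.1558] v=[-2.1280]
Step 28: x=[1.9636] v=[-1.9223]
Step 29: x=[1.7934] v=[-1.7017]
Step 30: x=[1.6466] v=[-1.4679]
Step 31: x=[1.5243] v=[-1.2226]
Step 32: x=[1.4275] v=[-0.9678]
Step 33: x=[1.3570] v=[-0.7055]
Step 34: x=[1.3132] v=[-0.4377]
Step 35: x=[1.2966] v=[-0.1665]
Step 36: x=[1.3072] v=[0.1060]
First v>=0 after going negative at step 36, time=3.6000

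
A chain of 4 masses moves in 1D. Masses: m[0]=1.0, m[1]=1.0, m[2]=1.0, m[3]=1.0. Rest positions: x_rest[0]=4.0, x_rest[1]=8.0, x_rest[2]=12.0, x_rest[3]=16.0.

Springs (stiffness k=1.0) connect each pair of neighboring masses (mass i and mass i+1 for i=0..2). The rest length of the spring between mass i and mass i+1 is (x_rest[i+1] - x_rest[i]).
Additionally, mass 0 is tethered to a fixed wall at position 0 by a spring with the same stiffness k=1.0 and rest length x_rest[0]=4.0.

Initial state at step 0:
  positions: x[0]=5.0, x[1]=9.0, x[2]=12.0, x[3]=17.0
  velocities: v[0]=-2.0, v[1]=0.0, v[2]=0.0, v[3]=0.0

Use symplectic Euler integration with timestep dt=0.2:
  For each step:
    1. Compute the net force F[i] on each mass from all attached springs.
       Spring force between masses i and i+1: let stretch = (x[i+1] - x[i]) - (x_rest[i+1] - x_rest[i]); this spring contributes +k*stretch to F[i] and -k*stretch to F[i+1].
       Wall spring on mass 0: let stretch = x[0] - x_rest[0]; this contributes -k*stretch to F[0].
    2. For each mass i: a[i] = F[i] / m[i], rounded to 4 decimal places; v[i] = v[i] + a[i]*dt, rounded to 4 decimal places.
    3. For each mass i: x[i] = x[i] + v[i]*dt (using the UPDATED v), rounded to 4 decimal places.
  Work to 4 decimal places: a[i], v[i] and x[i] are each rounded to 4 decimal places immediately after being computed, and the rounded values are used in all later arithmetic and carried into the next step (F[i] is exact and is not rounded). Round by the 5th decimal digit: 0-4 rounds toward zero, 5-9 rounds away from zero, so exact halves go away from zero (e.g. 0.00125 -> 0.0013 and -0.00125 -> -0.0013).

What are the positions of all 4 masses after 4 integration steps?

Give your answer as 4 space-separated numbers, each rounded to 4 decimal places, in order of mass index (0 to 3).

Answer: 3.3256 8.5222 12.6602 16.6680

Derivation:
Step 0: x=[5.0000 9.0000 12.0000 17.0000] v=[-2.0000 0.0000 0.0000 0.0000]
Step 1: x=[4.5600 8.9600 12.0800 16.9600] v=[-2.2000 -0.2000 0.4000 -0.2000]
Step 2: x=[4.1136 8.8688 12.2304 16.8848] v=[-2.2320 -0.4560 0.7520 -0.3760]
Step 3: x=[3.6929 8.7219 12.4325 16.7834] v=[-2.1037 -0.7347 1.0106 -0.5069]
Step 4: x=[3.3256 8.5222 12.6602 16.6680] v=[-1.8365 -0.9984 1.1387 -0.5771]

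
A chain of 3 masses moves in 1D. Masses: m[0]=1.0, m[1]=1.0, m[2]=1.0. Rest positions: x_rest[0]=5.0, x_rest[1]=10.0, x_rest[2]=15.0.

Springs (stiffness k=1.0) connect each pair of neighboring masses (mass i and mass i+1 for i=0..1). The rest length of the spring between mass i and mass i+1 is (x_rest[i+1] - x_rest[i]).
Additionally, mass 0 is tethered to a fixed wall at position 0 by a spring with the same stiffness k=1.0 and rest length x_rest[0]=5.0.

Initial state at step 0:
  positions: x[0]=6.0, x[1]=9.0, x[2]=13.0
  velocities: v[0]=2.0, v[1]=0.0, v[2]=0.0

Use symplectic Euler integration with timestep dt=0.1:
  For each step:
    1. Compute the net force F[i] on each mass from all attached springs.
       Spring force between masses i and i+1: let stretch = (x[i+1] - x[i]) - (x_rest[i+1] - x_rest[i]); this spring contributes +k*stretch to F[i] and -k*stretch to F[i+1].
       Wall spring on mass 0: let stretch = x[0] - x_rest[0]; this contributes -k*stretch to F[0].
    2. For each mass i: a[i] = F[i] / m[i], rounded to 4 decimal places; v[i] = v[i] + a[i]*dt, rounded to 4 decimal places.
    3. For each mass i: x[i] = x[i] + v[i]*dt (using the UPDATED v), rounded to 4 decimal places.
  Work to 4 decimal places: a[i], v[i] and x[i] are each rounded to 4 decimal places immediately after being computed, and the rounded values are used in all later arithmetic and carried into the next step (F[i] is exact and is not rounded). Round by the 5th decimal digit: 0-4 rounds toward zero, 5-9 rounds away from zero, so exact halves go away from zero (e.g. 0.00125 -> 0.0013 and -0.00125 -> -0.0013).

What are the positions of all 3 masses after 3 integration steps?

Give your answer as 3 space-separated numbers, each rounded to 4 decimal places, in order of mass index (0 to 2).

Answer: 6.4076 9.0659 13.0600

Derivation:
Step 0: x=[6.0000 9.0000 13.0000] v=[2.0000 0.0000 0.0000]
Step 1: x=[6.1700 9.0100 13.0100] v=[1.7000 0.1000 0.1000]
Step 2: x=[6.3067 9.0316 13.0300] v=[1.3670 0.2160 0.2000]
Step 3: x=[6.4076 9.0659 13.0600] v=[1.0088 0.3434 0.3002]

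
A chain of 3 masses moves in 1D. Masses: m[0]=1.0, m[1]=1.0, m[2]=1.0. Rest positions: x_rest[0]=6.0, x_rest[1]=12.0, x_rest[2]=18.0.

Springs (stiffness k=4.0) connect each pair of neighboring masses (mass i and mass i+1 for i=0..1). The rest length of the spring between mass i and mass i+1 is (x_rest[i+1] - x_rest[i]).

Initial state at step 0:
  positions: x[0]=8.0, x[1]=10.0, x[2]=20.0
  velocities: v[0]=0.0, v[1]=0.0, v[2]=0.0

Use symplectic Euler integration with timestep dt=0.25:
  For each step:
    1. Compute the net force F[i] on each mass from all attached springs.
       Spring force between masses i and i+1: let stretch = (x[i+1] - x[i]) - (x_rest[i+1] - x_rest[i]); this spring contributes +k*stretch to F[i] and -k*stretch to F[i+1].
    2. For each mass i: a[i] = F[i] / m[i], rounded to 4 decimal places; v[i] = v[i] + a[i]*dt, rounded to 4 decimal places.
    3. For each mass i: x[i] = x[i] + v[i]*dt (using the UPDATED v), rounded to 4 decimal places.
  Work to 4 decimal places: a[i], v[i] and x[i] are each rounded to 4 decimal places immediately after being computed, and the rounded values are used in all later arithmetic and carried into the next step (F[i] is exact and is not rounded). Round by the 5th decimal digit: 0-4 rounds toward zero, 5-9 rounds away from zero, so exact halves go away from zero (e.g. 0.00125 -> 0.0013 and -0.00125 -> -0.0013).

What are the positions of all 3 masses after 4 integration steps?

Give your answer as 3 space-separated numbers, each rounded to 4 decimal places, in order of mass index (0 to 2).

Answer: 5.7344 14.5313 17.7344

Derivation:
Step 0: x=[8.0000 10.0000 20.0000] v=[0.0000 0.0000 0.0000]
Step 1: x=[7.0000 12.0000 19.0000] v=[-4.0000 8.0000 -4.0000]
Step 2: x=[5.7500 14.5000 17.7500] v=[-5.0000 10.0000 -5.0000]
Step 3: x=[5.1875 15.6250 17.1875] v=[-2.2500 4.5000 -2.2500]
Step 4: x=[5.7344 14.5313 17.7344] v=[2.1875 -4.3750 2.1875]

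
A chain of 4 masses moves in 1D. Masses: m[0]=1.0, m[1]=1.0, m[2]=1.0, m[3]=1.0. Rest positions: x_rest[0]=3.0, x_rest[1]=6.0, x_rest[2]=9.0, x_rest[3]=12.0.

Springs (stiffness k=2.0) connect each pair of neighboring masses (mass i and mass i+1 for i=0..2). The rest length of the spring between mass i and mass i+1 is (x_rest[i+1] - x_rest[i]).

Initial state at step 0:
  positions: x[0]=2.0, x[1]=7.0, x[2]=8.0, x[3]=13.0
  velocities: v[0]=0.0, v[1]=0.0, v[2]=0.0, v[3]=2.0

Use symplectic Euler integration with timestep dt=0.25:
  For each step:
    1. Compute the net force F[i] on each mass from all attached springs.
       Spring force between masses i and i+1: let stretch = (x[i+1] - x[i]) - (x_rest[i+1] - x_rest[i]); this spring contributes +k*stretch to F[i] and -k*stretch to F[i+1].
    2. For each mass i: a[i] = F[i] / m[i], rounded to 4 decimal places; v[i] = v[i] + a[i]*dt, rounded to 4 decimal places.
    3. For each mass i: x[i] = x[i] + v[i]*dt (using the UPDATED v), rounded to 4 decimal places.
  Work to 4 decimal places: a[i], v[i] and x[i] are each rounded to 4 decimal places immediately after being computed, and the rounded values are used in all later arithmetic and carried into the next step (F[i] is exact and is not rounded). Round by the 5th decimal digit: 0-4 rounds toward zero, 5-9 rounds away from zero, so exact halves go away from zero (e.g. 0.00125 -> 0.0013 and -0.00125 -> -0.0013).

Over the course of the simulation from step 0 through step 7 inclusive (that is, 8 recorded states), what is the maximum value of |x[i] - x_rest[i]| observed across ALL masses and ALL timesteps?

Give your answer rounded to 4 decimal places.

Answer: 1.9503

Derivation:
Step 0: x=[2.0000 7.0000 8.0000 13.0000] v=[0.0000 0.0000 0.0000 2.0000]
Step 1: x=[2.2500 6.5000 8.5000 13.2500] v=[1.0000 -2.0000 2.0000 1.0000]
Step 2: x=[2.6563 5.7188 9.3438 13.2813] v=[1.6250 -3.1250 3.3750 0.1250]
Step 3: x=[3.0704 5.0079 10.2266 13.1954] v=[1.6563 -2.8438 3.5313 -0.3438]
Step 4: x=[3.3517 4.7071 10.8282 13.1134] v=[1.1251 -1.2032 2.4064 -0.3282]
Step 5: x=[3.4274 5.0020 10.9503 13.1207] v=[0.3028 1.1797 0.4885 0.0292]
Step 6: x=[3.3249 5.8437 10.6002 13.2317] v=[-0.4099 3.3666 -1.4005 0.4440]
Step 7: x=[3.1623 6.9651 9.9845 13.3888] v=[-0.6505 4.4855 -2.4630 0.6283]
Max displacement = 1.9503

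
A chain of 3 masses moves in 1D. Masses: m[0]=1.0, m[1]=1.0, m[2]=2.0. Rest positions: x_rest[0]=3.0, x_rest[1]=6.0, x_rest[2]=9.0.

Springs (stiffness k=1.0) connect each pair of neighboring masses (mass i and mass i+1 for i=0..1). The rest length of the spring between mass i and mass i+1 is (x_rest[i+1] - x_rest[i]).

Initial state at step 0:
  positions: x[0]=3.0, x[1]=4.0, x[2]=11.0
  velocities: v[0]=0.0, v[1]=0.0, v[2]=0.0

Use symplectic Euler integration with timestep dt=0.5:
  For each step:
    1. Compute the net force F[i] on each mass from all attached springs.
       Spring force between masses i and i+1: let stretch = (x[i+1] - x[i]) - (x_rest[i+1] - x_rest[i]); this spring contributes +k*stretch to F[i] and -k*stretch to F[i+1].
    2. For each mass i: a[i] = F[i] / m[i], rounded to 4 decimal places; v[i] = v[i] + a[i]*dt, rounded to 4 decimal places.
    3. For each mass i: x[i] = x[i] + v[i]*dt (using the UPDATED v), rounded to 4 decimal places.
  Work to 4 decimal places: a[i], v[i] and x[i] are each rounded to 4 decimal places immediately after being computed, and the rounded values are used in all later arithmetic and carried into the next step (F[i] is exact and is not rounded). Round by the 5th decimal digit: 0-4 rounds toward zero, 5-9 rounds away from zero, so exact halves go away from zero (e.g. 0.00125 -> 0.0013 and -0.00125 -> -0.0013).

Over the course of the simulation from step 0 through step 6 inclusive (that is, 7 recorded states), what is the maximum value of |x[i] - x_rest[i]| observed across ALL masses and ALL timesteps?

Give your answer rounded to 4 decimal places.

Answer: 3.0415

Derivation:
Step 0: x=[3.0000 4.0000 11.0000] v=[0.0000 0.0000 0.0000]
Step 1: x=[2.5000 5.5000 10.5000] v=[-1.0000 3.0000 -1.0000]
Step 2: x=[2.0000 7.5000 9.7500] v=[-1.0000 4.0000 -1.5000]
Step 3: x=[2.1250 8.6875 9.0938] v=[0.2500 2.3750 -1.3125]
Step 4: x=[3.1407 8.3360 8.7618] v=[2.0313 -0.7031 -0.6641]
Step 5: x=[4.7052 6.7921 8.7515] v=[3.1290 -3.0879 -0.0206]
Step 6: x=[6.0415 5.2163 8.8713] v=[2.6725 -3.1517 0.2396]
Max displacement = 3.0415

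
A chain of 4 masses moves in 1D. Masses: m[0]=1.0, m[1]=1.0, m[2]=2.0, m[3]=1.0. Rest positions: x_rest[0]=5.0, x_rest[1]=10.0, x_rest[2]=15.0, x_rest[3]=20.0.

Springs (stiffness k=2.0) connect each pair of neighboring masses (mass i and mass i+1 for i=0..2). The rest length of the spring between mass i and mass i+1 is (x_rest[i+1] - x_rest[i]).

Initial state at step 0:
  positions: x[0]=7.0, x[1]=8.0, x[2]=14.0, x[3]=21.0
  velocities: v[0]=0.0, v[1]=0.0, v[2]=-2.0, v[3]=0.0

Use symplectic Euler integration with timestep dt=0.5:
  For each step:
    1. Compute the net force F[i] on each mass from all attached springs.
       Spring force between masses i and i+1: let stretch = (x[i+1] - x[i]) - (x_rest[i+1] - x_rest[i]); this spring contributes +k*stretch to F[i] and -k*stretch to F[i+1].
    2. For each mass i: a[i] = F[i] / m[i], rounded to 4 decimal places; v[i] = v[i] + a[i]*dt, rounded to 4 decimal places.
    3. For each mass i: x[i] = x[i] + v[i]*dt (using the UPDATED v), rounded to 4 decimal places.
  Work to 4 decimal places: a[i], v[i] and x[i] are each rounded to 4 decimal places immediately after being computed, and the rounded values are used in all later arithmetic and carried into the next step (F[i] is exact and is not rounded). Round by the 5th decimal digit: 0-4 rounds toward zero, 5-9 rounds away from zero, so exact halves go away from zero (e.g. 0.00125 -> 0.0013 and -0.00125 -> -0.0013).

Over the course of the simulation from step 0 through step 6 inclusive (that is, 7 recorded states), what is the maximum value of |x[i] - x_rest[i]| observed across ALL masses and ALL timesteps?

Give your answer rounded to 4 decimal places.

Step 0: x=[7.0000 8.0000 14.0000 21.0000] v=[0.0000 0.0000 -2.0000 0.0000]
Step 1: x=[5.0000 10.5000 13.2500 20.0000] v=[-4.0000 5.0000 -1.5000 -2.0000]
Step 2: x=[3.2500 11.6250 13.5000 18.1250] v=[-3.5000 2.2500 0.5000 -3.7500]
Step 3: x=[3.1875 9.5000 14.4375 16.4375] v=[-0.1250 -4.2500 1.8750 -3.3750]
Step 4: x=[3.7813 6.6875 14.6407 16.2500] v=[1.1875 -5.6250 0.4063 -0.3750]
Step 5: x=[3.3282 6.3985 13.2579 17.7579] v=[-0.9063 -0.5780 -2.7657 3.0157]
Step 6: x=[1.9102 8.0041 11.2852 19.5158] v=[-2.8360 3.2111 -3.9454 3.5157]
Max displacement = 3.7500

Answer: 3.7500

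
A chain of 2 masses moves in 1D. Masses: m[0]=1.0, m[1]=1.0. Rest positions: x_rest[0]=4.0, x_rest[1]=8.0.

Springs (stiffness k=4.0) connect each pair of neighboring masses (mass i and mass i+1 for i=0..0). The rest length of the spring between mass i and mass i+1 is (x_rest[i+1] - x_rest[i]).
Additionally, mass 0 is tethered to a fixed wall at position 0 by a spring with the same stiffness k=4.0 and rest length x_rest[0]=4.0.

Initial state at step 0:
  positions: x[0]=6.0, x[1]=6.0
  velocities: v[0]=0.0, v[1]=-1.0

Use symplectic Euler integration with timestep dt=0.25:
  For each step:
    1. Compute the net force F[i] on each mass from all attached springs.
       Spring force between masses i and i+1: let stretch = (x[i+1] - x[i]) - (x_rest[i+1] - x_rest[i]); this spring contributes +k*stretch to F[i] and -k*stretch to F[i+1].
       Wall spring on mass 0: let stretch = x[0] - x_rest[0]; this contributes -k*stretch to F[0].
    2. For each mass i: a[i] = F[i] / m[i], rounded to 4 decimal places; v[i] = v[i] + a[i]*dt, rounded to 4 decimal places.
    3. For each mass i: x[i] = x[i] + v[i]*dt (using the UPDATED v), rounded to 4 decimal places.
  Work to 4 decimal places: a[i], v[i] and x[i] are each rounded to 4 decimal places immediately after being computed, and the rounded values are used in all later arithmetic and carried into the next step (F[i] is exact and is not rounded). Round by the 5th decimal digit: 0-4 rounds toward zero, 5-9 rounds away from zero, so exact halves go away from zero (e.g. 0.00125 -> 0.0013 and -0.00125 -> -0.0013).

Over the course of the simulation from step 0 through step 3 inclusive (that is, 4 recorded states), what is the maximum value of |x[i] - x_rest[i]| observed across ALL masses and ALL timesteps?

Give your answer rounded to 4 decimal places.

Answer: 2.8594

Derivation:
Step 0: x=[6.0000 6.0000] v=[0.0000 -1.0000]
Step 1: x=[4.5000 6.7500] v=[-6.0000 3.0000]
Step 2: x=[2.4375 7.9375] v=[-8.2500 4.7500]
Step 3: x=[1.1406 8.7500] v=[-5.1875 3.2500]
Max displacement = 2.8594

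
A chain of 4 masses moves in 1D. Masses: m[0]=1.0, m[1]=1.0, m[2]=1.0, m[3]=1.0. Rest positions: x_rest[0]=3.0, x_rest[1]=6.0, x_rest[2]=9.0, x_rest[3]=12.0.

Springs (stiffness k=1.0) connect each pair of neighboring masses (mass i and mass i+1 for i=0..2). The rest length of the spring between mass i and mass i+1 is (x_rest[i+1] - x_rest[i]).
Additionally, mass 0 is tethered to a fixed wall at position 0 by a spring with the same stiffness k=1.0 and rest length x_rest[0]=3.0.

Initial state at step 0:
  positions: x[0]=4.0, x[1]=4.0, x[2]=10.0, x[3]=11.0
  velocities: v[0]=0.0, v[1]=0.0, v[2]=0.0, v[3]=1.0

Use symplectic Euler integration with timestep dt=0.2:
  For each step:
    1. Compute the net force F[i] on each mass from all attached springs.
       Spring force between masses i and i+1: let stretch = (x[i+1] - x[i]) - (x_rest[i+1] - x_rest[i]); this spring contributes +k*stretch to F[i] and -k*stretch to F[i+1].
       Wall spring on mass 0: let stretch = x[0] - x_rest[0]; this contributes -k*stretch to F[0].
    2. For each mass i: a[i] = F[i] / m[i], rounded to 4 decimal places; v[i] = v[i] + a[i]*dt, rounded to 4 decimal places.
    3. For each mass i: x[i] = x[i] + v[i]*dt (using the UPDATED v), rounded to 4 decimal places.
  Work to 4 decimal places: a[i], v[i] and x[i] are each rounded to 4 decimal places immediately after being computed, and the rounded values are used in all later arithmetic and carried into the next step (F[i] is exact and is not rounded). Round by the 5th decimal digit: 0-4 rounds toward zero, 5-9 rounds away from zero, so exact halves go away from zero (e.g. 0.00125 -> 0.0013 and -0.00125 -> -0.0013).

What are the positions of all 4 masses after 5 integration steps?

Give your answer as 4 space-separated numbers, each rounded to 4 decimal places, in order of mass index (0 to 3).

Answer: 2.3002 6.5570 8.0391 12.7037

Derivation:
Step 0: x=[4.0000 4.0000 10.0000 11.0000] v=[0.0000 0.0000 0.0000 1.0000]
Step 1: x=[3.8400 4.2400 9.8000 11.2800] v=[-0.8000 1.2000 -1.0000 1.4000]
Step 2: x=[3.5424 4.6864 9.4368 11.6208] v=[-1.4880 2.2320 -1.8160 1.7040]
Step 3: x=[3.1489 5.2771 8.9709 11.9942] v=[-1.9677 2.9533 -2.3293 1.8672]
Step 4: x=[2.7145 5.9304 8.4782 12.3667] v=[-2.1718 3.2664 -2.4634 1.8625]
Step 5: x=[2.3002 6.5570 8.0391 12.7037] v=[-2.0715 3.1328 -2.1953 1.6848]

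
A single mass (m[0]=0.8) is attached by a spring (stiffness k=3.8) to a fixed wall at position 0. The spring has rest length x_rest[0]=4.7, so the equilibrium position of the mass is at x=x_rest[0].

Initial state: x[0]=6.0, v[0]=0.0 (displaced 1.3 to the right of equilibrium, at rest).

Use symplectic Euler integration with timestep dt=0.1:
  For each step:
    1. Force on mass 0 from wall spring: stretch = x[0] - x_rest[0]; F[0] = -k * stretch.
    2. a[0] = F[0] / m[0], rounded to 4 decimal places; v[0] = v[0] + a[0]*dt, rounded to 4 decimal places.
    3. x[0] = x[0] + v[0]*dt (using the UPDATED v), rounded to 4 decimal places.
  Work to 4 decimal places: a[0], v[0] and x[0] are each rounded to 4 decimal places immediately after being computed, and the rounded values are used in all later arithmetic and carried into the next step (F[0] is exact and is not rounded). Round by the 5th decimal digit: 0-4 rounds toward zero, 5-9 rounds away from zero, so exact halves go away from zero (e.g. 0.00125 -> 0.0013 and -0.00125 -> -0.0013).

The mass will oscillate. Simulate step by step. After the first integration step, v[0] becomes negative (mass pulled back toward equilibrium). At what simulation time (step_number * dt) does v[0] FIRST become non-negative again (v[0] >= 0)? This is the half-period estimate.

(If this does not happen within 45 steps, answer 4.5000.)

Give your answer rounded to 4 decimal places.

Answer: 1.5000

Derivation:
Step 0: x=[6.0000] v=[0.0000]
Step 1: x=[5.9383] v=[-0.6175]
Step 2: x=[5.8177] v=[-1.2057]
Step 3: x=[5.6440] v=[-1.7366]
Step 4: x=[5.4255] v=[-2.1850]
Step 5: x=[5.1725] v=[-2.5296]
Step 6: x=[4.8971] v=[-2.7540]
Step 7: x=[4.6123] v=[-2.8476]
Step 8: x=[4.3317] v=[-2.8059]
Step 9: x=[4.0686] v=[-2.6310]
Step 10: x=[3.8355] v=[-2.3311]
Step 11: x=[3.6435] v=[-1.9205]
Step 12: x=[3.5016] v=[-1.4187]
Step 13: x=[3.4167] v=[-0.8495]
Step 14: x=[3.3927] v=[-0.2399]
Step 15: x=[3.4308] v=[0.3811]
First v>=0 after going negative at step 15, time=1.5000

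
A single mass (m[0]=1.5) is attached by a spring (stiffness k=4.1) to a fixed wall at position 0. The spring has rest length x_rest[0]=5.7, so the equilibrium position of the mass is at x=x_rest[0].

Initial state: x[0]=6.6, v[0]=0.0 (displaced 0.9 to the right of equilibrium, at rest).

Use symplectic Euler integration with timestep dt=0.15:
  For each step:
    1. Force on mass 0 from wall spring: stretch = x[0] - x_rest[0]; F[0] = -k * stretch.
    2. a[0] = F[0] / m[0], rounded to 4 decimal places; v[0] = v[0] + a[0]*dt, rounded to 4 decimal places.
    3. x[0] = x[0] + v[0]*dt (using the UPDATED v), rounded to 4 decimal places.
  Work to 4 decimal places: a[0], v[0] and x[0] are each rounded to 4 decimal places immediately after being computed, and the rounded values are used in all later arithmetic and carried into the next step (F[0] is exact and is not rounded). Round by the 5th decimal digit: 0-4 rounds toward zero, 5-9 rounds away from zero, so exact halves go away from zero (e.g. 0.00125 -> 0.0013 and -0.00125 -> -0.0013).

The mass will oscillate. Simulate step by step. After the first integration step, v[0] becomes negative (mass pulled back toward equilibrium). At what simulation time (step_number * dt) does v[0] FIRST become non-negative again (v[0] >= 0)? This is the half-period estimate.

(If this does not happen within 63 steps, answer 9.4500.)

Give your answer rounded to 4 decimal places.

Step 0: x=[6.6000] v=[0.0000]
Step 1: x=[6.5447] v=[-0.3690]
Step 2: x=[6.4374] v=[-0.7153]
Step 3: x=[6.2848] v=[-1.0176]
Step 4: x=[6.0962] v=[-1.2574]
Step 5: x=[5.8832] v=[-1.4198]
Step 6: x=[5.6590] v=[-1.4949]
Step 7: x=[5.4373] v=[-1.4781]
Step 8: x=[5.2317] v=[-1.3704]
Step 9: x=[5.0549] v=[-1.1784]
Step 10: x=[4.9178] v=[-0.9139]
Step 11: x=[4.8288] v=[-0.5932]
Step 12: x=[4.7934] v=[-0.2360]
Step 13: x=[4.8138] v=[0.1357]
First v>=0 after going negative at step 13, time=1.9500

Answer: 1.9500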